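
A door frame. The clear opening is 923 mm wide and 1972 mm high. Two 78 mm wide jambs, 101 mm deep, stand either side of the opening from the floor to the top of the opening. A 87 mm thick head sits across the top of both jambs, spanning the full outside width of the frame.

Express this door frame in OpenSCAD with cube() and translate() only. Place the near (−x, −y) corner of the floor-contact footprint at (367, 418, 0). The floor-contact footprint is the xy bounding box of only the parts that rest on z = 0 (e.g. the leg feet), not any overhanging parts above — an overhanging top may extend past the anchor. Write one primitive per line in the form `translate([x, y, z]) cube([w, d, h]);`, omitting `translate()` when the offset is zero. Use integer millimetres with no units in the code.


translate([367, 418, 0]) cube([78, 101, 1972]);
translate([1368, 418, 0]) cube([78, 101, 1972]);
translate([367, 418, 1972]) cube([1079, 101, 87]);


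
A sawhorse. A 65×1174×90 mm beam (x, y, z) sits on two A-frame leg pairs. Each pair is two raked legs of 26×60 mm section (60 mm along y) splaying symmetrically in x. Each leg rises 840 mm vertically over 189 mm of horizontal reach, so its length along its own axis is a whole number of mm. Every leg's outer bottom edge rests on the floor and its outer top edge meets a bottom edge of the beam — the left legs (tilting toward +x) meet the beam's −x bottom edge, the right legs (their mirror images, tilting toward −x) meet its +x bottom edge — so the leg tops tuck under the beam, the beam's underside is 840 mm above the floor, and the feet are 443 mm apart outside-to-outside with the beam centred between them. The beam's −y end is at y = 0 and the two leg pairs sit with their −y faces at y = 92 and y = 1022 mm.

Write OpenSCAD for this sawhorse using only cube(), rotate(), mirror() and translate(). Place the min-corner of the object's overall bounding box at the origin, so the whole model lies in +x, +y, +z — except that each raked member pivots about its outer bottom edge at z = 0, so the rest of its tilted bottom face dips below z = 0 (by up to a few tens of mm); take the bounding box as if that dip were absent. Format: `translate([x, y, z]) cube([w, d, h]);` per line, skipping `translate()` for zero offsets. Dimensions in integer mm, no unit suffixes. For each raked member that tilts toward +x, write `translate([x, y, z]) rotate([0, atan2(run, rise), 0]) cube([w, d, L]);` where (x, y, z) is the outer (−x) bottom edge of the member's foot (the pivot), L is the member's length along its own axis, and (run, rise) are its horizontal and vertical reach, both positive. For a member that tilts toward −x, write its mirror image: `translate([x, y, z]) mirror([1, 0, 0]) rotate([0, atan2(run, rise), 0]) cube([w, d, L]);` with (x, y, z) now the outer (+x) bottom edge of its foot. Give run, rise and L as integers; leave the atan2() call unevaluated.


translate([189, 0, 840]) cube([65, 1174, 90]);
translate([0, 92, 0]) rotate([0, atan2(189, 840), 0]) cube([26, 60, 861]);
translate([443, 92, 0]) mirror([1, 0, 0]) rotate([0, atan2(189, 840), 0]) cube([26, 60, 861]);
translate([0, 1022, 0]) rotate([0, atan2(189, 840), 0]) cube([26, 60, 861]);
translate([443, 1022, 0]) mirror([1, 0, 0]) rotate([0, atan2(189, 840), 0]) cube([26, 60, 861]);


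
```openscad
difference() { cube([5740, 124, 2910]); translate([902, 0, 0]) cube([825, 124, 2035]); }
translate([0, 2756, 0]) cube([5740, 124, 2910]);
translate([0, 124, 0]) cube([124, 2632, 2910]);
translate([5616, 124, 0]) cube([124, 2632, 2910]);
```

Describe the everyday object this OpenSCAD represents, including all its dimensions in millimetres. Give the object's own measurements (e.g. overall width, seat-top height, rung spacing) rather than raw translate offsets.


A single room: four walls, each 2910 mm tall and 124 mm thick, enclosing an outside footprint 5740×2880 mm (x × y), no floor or roof. The front and back walls (−y and +y sides) run the full x-width; the side walls fit between their inner faces. A door opening 825 mm wide and 2035 mm tall is cut through the front wall from the floor up, its −x edge 902 mm from the wall's −x end.


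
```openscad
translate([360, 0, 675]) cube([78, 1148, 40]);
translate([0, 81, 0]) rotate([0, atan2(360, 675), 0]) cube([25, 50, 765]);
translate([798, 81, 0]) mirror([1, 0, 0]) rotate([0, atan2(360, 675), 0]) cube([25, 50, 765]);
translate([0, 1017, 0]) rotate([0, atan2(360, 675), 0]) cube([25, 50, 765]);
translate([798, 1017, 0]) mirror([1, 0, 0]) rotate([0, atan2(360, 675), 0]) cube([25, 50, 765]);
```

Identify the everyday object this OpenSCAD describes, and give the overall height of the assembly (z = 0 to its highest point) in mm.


A sawhorse. The overall height is 715 mm.

A beam across two mirrored pairs of raked legs — a sawhorse. The beam's underside is at z = 675 (matching the legs' vertical rise in atan2(360, 675)) and the beam is 40 mm tall, so its top is at 675 + 40 = 715 mm. The raked legs top out at the beam's underside, so that is the highest point.


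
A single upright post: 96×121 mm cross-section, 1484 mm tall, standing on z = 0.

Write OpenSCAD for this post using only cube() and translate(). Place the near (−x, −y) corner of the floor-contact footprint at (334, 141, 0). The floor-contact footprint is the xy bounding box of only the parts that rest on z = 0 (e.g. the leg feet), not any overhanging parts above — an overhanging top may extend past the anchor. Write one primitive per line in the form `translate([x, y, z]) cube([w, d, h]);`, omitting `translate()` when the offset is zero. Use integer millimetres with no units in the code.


translate([334, 141, 0]) cube([96, 121, 1484]);


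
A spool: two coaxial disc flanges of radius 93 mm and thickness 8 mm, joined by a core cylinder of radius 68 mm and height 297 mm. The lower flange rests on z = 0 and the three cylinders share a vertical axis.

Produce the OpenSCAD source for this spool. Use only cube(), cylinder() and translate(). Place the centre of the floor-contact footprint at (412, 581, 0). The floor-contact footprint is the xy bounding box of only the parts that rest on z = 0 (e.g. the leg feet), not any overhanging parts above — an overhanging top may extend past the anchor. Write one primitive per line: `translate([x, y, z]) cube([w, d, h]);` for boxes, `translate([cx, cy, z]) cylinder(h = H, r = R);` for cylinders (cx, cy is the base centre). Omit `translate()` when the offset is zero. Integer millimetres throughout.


translate([412, 581, 0]) cylinder(h = 8, r = 93);
translate([412, 581, 8]) cylinder(h = 297, r = 68);
translate([412, 581, 305]) cylinder(h = 8, r = 93);


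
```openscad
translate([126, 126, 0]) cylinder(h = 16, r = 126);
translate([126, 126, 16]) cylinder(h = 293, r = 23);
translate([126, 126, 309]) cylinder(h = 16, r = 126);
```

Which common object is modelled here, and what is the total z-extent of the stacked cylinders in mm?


A spool. The overall height is 325 mm.

Three coaxial cylinders, large–small–large — a spool. Two 16 mm flanges and a 293 mm core give 16 + 293 + 16 = 325 mm.


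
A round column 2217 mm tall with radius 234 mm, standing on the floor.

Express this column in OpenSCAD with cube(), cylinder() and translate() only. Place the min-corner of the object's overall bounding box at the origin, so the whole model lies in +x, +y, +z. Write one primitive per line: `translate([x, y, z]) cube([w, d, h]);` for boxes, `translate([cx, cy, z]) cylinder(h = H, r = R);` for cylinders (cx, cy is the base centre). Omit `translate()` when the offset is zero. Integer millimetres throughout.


translate([234, 234, 0]) cylinder(h = 2217, r = 234);


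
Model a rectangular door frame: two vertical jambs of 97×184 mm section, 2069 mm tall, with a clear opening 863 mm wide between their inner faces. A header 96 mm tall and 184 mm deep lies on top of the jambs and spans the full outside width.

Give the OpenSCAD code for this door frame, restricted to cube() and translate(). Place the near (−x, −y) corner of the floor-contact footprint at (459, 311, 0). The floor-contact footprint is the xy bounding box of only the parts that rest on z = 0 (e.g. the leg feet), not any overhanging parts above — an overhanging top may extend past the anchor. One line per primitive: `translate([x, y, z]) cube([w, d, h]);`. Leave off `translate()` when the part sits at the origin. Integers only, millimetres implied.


translate([459, 311, 0]) cube([97, 184, 2069]);
translate([1419, 311, 0]) cube([97, 184, 2069]);
translate([459, 311, 2069]) cube([1057, 184, 96]);


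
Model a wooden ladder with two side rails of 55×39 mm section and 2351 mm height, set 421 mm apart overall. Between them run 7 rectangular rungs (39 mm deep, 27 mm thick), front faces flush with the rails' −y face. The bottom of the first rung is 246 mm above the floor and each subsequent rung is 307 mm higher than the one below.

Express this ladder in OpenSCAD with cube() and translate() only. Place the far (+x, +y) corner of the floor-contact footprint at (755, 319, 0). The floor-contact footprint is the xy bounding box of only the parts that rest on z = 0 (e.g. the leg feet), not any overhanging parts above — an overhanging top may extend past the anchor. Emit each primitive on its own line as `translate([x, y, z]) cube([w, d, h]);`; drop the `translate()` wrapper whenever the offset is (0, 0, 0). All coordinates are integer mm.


translate([334, 280, 0]) cube([55, 39, 2351]);
translate([700, 280, 0]) cube([55, 39, 2351]);
translate([389, 280, 246]) cube([311, 39, 27]);
translate([389, 280, 553]) cube([311, 39, 27]);
translate([389, 280, 860]) cube([311, 39, 27]);
translate([389, 280, 1167]) cube([311, 39, 27]);
translate([389, 280, 1474]) cube([311, 39, 27]);
translate([389, 280, 1781]) cube([311, 39, 27]);
translate([389, 280, 2088]) cube([311, 39, 27]);


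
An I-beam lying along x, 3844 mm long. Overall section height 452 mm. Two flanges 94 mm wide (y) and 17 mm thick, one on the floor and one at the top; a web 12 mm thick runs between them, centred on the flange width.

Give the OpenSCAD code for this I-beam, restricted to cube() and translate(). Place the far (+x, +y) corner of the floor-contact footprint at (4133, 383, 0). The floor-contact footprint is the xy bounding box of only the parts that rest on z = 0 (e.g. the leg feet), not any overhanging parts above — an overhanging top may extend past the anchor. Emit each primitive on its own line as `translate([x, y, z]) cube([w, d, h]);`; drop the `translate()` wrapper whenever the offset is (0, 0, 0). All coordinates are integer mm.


translate([289, 289, 0]) cube([3844, 94, 17]);
translate([289, 330, 17]) cube([3844, 12, 418]);
translate([289, 289, 435]) cube([3844, 94, 17]);


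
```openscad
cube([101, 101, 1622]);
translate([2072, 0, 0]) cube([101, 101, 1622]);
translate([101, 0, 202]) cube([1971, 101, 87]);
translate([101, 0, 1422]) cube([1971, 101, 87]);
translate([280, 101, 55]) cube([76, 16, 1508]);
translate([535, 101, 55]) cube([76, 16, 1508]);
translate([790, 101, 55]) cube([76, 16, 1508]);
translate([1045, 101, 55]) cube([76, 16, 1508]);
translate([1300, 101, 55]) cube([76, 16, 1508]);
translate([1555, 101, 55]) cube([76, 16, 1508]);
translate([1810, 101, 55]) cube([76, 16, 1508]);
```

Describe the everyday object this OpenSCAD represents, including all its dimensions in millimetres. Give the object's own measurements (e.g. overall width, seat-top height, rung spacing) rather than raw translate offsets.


A fence section. Two 101×101 mm posts, 1622 mm tall, stand on the floor with a clear span of 1971 mm between their inner faces. Two horizontal rails of 101×87 mm section span the gap between the posts with their undersides at z = 202 mm and z = 1422 mm, flush with the posts' −y face. 7 pickets, each 76 mm wide, 16 mm thick and 1508 mm tall, are fixed to the +y face of the rails with their bottoms at z = 55 mm, spaced across the span with a 179 mm gap after the −x post and between neighbouring pickets, with 186 mm left before the +x post.


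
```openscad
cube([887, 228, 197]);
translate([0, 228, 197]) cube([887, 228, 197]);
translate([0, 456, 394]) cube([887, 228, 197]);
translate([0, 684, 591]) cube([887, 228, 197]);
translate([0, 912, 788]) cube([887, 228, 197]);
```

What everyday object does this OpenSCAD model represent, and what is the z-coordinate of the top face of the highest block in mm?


A staircase. The total rise is 985 mm.

5 identical blocks, each offset up and back from the previous — a staircase. Each step is 197 mm tall and there are 5 of them, so the total rise is 5 × 197 = 985 mm.


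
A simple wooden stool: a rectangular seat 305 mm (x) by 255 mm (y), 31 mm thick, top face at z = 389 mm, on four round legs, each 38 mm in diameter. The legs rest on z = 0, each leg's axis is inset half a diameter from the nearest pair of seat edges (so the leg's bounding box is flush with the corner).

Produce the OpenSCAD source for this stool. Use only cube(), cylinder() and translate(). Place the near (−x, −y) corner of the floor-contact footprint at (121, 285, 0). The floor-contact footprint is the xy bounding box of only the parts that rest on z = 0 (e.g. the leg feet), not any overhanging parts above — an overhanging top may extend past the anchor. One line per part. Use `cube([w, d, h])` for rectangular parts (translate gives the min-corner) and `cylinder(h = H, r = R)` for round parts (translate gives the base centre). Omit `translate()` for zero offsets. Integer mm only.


translate([121, 285, 358]) cube([305, 255, 31]);
translate([140, 304, 0]) cylinder(h = 358, r = 19);
translate([407, 304, 0]) cylinder(h = 358, r = 19);
translate([140, 521, 0]) cylinder(h = 358, r = 19);
translate([407, 521, 0]) cylinder(h = 358, r = 19);


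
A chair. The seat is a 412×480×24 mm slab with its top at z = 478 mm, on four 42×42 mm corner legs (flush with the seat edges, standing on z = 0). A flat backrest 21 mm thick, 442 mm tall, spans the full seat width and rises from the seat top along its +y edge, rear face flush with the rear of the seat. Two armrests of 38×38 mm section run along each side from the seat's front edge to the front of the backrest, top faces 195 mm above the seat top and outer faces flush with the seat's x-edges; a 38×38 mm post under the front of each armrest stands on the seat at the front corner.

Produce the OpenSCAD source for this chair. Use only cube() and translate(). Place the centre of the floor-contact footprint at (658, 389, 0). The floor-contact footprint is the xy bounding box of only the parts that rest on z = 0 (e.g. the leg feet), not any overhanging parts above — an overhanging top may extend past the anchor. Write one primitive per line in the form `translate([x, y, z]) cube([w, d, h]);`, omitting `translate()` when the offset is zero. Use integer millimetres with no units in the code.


translate([452, 149, 454]) cube([412, 480, 24]);
translate([452, 149, 0]) cube([42, 42, 454]);
translate([822, 149, 0]) cube([42, 42, 454]);
translate([452, 587, 0]) cube([42, 42, 454]);
translate([822, 587, 0]) cube([42, 42, 454]);
translate([452, 608, 478]) cube([412, 21, 442]);
translate([452, 149, 635]) cube([38, 459, 38]);
translate([826, 149, 635]) cube([38, 459, 38]);
translate([452, 149, 478]) cube([38, 38, 157]);
translate([826, 149, 478]) cube([38, 38, 157]);


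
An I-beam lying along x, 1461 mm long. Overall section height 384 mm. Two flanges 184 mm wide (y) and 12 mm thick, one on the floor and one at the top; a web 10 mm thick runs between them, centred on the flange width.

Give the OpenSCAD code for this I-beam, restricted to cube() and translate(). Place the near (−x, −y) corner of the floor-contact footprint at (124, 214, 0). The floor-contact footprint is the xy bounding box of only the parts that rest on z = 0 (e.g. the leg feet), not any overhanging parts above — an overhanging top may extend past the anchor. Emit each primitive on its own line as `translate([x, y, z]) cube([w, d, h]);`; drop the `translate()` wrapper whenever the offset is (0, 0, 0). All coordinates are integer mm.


translate([124, 214, 0]) cube([1461, 184, 12]);
translate([124, 301, 12]) cube([1461, 10, 360]);
translate([124, 214, 372]) cube([1461, 184, 12]);


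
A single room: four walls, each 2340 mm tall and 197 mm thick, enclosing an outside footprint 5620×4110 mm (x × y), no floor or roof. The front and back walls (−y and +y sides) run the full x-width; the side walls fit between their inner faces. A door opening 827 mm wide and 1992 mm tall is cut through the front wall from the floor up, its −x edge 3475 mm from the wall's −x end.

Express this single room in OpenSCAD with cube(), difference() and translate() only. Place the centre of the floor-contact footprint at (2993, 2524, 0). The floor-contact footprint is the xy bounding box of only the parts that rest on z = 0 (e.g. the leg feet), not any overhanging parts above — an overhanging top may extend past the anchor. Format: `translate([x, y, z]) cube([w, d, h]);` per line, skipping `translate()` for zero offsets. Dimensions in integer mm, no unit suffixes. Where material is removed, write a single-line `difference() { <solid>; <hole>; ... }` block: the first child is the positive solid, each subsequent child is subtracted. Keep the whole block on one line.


difference() { translate([183, 469, 0]) cube([5620, 197, 2340]); translate([3658, 469, 0]) cube([827, 197, 1992]); }
translate([183, 4382, 0]) cube([5620, 197, 2340]);
translate([183, 666, 0]) cube([197, 3716, 2340]);
translate([5606, 666, 0]) cube([197, 3716, 2340]);


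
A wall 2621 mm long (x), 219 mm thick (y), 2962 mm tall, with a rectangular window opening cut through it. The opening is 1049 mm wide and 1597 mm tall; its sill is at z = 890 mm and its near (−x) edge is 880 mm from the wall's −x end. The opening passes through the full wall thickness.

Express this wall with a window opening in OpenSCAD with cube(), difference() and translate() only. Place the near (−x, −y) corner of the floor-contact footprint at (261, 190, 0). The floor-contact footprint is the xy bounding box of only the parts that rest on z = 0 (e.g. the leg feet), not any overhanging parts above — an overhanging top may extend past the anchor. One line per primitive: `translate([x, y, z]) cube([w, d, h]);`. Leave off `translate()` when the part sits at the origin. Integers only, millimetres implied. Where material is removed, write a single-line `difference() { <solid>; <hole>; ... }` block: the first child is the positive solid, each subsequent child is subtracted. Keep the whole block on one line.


difference() { translate([261, 190, 0]) cube([2621, 219, 2962]); translate([1141, 190, 890]) cube([1049, 219, 1597]); }


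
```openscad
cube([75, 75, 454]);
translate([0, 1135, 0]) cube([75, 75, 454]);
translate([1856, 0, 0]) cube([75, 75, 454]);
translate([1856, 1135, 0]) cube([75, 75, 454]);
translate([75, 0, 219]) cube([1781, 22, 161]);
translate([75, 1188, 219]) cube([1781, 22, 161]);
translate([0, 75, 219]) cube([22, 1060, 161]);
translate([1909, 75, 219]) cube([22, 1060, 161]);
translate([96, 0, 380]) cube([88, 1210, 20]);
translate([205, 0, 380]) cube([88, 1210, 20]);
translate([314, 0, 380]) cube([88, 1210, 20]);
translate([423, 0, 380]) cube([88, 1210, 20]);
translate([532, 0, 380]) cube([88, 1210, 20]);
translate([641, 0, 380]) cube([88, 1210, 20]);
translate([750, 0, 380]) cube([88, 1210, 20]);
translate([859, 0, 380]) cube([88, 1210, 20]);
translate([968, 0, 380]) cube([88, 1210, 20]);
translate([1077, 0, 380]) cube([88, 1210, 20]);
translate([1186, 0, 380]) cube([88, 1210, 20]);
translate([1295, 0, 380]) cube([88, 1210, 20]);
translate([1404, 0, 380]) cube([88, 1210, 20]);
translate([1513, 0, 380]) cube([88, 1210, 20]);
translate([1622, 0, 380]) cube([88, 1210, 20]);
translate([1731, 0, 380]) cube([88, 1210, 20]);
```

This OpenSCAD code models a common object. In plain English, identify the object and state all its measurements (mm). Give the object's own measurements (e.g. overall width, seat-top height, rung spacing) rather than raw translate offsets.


A bed frame 1931 mm long (x) by 1210 mm wide (y). Four 75×75 mm corner posts, 454 mm tall, at the corners of the footprint. Four rails of 22 mm thickness and 161 mm height run between adjacent posts with their undersides at z = 219 mm, their outer faces flush with the outside of the frame (the two x-running rails run between the posts' inner faces; the two y-running rails run between the posts' inner faces). 16 slats, each 88 mm wide (x) and 20 mm thick, lie across the top of the two x-running rails, running the full 1210 mm width of the frame in y; along x they sit between the end posts with a 21 mm gap after the −x posts and between neighbouring slats, leaving 37 mm before the +x posts.


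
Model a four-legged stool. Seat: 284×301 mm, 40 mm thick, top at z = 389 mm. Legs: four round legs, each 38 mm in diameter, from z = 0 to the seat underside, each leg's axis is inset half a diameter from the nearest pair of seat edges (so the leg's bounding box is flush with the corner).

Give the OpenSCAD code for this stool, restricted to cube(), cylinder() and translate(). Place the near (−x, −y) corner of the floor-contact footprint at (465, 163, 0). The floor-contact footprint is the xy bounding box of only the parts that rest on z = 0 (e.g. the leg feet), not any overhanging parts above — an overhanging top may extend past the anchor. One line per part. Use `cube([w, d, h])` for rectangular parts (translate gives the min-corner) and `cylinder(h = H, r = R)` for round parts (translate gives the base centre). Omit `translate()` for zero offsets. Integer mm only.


// leg_h = 389 - 40 = 349
translate([465, 163, 349]) cube([284, 301, 40]);
translate([484, 182, 0]) cylinder(h = 349, r = 19);
translate([730, 182, 0]) cylinder(h = 349, r = 19);
translate([484, 445, 0]) cylinder(h = 349, r = 19);
translate([730, 445, 0]) cylinder(h = 349, r = 19);


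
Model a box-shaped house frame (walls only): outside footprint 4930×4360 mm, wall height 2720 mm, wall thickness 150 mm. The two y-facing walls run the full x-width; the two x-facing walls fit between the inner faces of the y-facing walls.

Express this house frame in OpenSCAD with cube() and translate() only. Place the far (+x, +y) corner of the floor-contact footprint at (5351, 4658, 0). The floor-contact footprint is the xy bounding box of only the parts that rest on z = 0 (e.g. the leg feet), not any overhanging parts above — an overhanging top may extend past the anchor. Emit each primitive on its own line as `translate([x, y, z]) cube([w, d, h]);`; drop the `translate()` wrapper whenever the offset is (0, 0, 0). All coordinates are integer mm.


translate([421, 298, 0]) cube([4930, 150, 2720]);
translate([421, 4508, 0]) cube([4930, 150, 2720]);
translate([421, 448, 0]) cube([150, 4060, 2720]);
translate([5201, 448, 0]) cube([150, 4060, 2720]);


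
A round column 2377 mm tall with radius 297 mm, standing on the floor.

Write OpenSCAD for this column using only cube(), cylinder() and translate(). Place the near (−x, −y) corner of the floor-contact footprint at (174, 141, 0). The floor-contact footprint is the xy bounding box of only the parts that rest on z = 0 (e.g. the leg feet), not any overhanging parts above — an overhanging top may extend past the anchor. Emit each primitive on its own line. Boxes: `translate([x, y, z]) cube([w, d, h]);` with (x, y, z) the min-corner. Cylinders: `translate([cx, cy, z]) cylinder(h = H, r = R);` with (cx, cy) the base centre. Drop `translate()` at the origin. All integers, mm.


translate([471, 438, 0]) cylinder(h = 2377, r = 297);


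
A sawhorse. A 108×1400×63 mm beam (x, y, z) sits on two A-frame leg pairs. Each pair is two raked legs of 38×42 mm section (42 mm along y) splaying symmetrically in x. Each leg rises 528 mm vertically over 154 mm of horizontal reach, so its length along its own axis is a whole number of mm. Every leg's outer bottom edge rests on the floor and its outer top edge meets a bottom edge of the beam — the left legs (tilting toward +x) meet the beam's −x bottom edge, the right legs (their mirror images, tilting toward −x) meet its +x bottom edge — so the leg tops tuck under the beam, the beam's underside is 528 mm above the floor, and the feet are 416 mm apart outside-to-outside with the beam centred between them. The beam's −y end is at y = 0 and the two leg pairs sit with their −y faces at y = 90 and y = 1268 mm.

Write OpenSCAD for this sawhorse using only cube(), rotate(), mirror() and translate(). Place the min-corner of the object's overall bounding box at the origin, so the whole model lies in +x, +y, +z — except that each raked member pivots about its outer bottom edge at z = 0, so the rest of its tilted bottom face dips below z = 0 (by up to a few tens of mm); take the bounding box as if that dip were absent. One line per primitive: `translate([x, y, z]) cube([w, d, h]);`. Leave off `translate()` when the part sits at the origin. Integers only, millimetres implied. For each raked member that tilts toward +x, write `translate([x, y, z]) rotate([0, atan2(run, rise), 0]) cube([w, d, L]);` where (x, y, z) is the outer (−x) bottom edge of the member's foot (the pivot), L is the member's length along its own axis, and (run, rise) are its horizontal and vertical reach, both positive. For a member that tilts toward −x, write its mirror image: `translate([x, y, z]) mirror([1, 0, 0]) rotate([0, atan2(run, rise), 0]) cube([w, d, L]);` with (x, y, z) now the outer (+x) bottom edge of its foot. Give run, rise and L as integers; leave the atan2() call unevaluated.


translate([154, 0, 528]) cube([108, 1400, 63]);
translate([0, 90, 0]) rotate([0, atan2(154, 528), 0]) cube([38, 42, 550]);
translate([416, 90, 0]) mirror([1, 0, 0]) rotate([0, atan2(154, 528), 0]) cube([38, 42, 550]);
translate([0, 1268, 0]) rotate([0, atan2(154, 528), 0]) cube([38, 42, 550]);
translate([416, 1268, 0]) mirror([1, 0, 0]) rotate([0, atan2(154, 528), 0]) cube([38, 42, 550]);


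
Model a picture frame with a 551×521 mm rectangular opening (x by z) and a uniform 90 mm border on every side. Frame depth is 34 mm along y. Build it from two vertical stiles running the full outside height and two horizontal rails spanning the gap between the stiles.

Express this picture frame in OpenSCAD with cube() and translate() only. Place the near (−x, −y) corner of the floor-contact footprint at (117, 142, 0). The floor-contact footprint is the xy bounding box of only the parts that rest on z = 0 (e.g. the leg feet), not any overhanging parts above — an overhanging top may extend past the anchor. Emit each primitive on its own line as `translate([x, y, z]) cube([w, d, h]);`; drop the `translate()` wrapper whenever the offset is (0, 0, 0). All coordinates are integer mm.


translate([117, 142, 0]) cube([90, 34, 701]);
translate([758, 142, 0]) cube([90, 34, 701]);
translate([207, 142, 0]) cube([551, 34, 90]);
translate([207, 142, 611]) cube([551, 34, 90]);


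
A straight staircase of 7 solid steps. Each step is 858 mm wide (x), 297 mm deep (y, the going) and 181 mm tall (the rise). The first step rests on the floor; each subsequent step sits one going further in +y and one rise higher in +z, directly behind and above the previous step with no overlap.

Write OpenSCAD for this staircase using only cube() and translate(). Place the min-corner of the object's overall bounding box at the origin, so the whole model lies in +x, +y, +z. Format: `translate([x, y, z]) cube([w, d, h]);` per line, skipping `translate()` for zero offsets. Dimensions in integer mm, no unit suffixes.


cube([858, 297, 181]);
translate([0, 297, 181]) cube([858, 297, 181]);
translate([0, 594, 362]) cube([858, 297, 181]);
translate([0, 891, 543]) cube([858, 297, 181]);
translate([0, 1188, 724]) cube([858, 297, 181]);
translate([0, 1485, 905]) cube([858, 297, 181]);
translate([0, 1782, 1086]) cube([858, 297, 181]);


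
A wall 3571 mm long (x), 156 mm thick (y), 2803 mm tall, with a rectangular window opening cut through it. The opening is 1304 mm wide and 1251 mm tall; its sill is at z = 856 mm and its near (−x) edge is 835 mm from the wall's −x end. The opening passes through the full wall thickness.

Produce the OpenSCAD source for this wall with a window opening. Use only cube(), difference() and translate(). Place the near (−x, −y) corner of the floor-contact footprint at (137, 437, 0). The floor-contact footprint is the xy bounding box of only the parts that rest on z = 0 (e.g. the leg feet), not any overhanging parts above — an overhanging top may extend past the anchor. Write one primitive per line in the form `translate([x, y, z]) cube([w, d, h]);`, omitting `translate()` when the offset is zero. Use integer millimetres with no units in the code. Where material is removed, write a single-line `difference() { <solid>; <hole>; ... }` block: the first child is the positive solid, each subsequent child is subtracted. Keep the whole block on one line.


difference() { translate([137, 437, 0]) cube([3571, 156, 2803]); translate([972, 437, 856]) cube([1304, 156, 1251]); }


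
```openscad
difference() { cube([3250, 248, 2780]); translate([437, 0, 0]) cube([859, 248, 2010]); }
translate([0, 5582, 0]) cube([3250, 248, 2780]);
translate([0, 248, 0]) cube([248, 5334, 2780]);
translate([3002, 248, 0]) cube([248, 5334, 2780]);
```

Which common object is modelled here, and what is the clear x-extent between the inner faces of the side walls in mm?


A single room. The interior width is 2754 mm.

Four walls enclosing a rectangle with a door in the front wall — a room. Outside width 3250 minus two 248 mm walls gives 2754 mm.


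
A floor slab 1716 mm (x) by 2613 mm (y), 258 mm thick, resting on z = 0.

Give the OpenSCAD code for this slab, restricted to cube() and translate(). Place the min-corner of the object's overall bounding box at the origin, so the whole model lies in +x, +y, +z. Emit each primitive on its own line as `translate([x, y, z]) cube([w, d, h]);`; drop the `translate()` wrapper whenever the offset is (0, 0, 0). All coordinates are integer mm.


cube([1716, 2613, 258]);


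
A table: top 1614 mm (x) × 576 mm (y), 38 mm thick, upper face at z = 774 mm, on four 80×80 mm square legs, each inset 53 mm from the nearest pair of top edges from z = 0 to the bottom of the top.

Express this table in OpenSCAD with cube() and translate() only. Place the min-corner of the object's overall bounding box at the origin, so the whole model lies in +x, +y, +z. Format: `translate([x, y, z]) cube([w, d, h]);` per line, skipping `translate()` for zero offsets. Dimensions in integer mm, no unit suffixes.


// leg_h = 774 - 38 = 736
translate([0, 0, 736]) cube([1614, 576, 38]);
translate([53, 53, 0]) cube([80, 80, 736]);
translate([1481, 53, 0]) cube([80, 80, 736]);
translate([53, 443, 0]) cube([80, 80, 736]);
translate([1481, 443, 0]) cube([80, 80, 736]);


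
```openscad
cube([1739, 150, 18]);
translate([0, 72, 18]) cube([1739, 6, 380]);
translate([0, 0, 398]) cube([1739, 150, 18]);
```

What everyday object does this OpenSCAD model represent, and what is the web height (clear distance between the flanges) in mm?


An I-beam. The web height is 380 mm.

Two wide flanges with a thin centred web — an I-beam. Overall 416 mm minus two 18 mm flanges gives a web of 416 − 2·18 = 380 mm.


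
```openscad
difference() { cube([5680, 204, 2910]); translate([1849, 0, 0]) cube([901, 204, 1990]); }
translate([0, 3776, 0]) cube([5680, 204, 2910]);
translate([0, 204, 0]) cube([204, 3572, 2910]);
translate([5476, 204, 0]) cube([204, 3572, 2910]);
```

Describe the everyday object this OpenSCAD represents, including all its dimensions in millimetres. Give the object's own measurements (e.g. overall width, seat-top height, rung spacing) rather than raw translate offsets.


A single room: four walls, each 2910 mm tall and 204 mm thick, enclosing an outside footprint 5680×3980 mm (x × y), no floor or roof. The front and back walls (−y and +y sides) run the full x-width; the side walls fit between their inner faces. A door opening 901 mm wide and 1990 mm tall is cut through the front wall from the floor up, its −x edge 1849 mm from the wall's −x end.


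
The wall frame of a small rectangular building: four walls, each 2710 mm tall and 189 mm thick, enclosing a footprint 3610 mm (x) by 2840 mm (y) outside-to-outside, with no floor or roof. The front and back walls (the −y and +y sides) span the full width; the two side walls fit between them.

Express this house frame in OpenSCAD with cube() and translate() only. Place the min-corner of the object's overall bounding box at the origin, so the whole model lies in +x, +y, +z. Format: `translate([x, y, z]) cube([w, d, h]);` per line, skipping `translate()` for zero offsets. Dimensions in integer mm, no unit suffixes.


cube([3610, 189, 2710]);
translate([0, 2651, 0]) cube([3610, 189, 2710]);
translate([0, 189, 0]) cube([189, 2462, 2710]);
translate([3421, 189, 0]) cube([189, 2462, 2710]);


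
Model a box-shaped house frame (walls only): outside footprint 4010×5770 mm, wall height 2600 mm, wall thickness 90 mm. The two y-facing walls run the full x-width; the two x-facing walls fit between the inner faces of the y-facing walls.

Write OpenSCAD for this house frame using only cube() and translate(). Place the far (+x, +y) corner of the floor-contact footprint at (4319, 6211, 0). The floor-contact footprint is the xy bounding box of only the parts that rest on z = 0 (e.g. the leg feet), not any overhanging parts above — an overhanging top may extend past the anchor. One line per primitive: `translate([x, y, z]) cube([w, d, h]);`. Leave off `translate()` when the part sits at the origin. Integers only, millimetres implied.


translate([309, 441, 0]) cube([4010, 90, 2600]);
translate([309, 6121, 0]) cube([4010, 90, 2600]);
translate([309, 531, 0]) cube([90, 5590, 2600]);
translate([4229, 531, 0]) cube([90, 5590, 2600]);


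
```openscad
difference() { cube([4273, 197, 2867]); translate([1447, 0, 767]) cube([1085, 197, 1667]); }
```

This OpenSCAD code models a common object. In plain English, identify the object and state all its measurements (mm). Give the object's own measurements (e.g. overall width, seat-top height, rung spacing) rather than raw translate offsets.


A wall 4273 mm long (x), 197 mm thick (y), 2867 mm tall, with a rectangular window opening cut through it. The opening is 1085 mm wide and 1667 mm tall; its sill is at z = 767 mm and its near (−x) edge is 1447 mm from the wall's −x end. The opening passes through the full wall thickness.


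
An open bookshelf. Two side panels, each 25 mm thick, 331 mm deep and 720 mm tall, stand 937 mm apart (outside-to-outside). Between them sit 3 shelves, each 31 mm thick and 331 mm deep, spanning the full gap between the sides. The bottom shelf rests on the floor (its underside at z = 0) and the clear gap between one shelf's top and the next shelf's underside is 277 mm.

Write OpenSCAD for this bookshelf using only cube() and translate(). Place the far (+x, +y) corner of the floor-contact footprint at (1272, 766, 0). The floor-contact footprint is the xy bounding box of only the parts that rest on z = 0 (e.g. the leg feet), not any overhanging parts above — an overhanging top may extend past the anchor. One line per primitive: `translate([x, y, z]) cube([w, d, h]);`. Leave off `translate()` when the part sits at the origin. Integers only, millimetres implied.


translate([335, 435, 0]) cube([25, 331, 720]);
translate([1247, 435, 0]) cube([25, 331, 720]);
translate([360, 435, 0]) cube([887, 331, 31]);
translate([360, 435, 308]) cube([887, 331, 31]);
translate([360, 435, 616]) cube([887, 331, 31]);


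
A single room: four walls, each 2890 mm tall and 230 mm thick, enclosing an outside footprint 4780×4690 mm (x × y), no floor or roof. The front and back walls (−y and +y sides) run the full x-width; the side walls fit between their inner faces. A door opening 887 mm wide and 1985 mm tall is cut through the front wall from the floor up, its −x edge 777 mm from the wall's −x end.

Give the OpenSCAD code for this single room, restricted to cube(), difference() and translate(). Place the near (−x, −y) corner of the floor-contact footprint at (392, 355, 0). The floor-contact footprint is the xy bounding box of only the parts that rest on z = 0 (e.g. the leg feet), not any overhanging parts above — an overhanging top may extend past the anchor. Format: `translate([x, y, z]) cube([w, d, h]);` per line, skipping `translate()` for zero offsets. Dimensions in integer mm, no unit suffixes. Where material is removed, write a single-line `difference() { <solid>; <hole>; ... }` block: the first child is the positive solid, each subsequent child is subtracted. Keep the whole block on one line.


difference() { translate([392, 355, 0]) cube([4780, 230, 2890]); translate([1169, 355, 0]) cube([887, 230, 1985]); }
translate([392, 4815, 0]) cube([4780, 230, 2890]);
translate([392, 585, 0]) cube([230, 4230, 2890]);
translate([4942, 585, 0]) cube([230, 4230, 2890]);


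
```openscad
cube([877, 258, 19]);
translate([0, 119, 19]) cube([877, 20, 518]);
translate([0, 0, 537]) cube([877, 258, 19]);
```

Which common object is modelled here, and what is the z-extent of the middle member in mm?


An I-beam. The web height is 518 mm.

Two wide flanges with a thin centred web — an I-beam. Overall 556 mm minus two 19 mm flanges gives a web of 556 − 2·19 = 518 mm.


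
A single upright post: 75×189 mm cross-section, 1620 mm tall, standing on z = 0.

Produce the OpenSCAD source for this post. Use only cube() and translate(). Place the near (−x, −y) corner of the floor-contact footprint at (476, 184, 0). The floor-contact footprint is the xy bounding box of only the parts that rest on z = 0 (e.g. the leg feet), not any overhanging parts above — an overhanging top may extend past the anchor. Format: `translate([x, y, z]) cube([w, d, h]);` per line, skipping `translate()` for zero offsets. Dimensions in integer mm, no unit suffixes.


translate([476, 184, 0]) cube([75, 189, 1620]);


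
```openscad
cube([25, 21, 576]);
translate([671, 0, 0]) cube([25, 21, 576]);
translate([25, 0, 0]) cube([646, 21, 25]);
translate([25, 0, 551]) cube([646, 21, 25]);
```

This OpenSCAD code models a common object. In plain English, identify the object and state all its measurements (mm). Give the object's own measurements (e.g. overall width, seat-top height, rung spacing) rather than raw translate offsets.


A rectangular picture frame lying in the x–z plane (depth along y). The opening is 646 mm wide (x) by 526 mm tall (z), surrounded by a border 25 mm wide on all four sides. The frame is 21 mm deep and is made of two full-height vertical stiles with two horizontal rails fitted between them.


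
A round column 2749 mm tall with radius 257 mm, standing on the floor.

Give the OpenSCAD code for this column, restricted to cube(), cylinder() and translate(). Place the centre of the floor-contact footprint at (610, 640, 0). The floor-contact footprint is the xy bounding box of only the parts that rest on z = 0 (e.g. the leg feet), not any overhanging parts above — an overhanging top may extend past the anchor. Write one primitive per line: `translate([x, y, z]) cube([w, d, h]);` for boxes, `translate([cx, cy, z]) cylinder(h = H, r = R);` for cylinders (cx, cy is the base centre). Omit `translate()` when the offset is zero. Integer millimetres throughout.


translate([610, 640, 0]) cylinder(h = 2749, r = 257);


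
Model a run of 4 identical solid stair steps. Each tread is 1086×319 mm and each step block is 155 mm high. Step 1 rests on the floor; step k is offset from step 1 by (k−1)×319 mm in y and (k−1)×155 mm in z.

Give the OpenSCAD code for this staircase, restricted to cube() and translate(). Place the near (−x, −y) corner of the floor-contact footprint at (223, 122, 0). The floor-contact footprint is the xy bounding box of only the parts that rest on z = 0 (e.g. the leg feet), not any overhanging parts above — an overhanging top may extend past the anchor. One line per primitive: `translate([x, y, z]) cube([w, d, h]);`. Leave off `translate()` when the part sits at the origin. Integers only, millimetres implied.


translate([223, 122, 0]) cube([1086, 319, 155]);
translate([223, 441, 155]) cube([1086, 319, 155]);
translate([223, 760, 310]) cube([1086, 319, 155]);
translate([223, 1079, 465]) cube([1086, 319, 155]);
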